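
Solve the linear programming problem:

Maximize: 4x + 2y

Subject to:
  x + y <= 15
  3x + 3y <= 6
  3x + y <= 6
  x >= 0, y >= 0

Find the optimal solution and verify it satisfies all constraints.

Feasible vertices: (0, 0), (0, 2), (2, 0)
Objective 4x + 2y at each vertex:
  (0, 0): 0
  (0, 2): 4
  (2, 0): 8
Maximum is 8 at (2, 0).
Verify constraints at (x, y) = (2, 0):
  1*2 + 1*0 = 2 <= 15
  3*2 + 3*0 = 6 <= 6 (active)
  3*2 + 1*0 = 6 <= 6 (active)
  x = 2 >= 0, y = 0 >= 0. All constraints satisfied.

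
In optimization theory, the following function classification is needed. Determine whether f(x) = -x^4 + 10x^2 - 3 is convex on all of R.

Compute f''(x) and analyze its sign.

f(x) = -x^4 + 10x^2 - 3
f'(x) = -4x^3 + 20x
f''(x) = -12x^2 + 20
f''(x) = -12x^2 + 20 -> -inf as |x| -> inf
Therefore, f is not globally convex on R.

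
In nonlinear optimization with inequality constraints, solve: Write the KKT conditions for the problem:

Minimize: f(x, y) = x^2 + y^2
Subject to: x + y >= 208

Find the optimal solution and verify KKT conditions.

KKT conditions for min x^2 + y^2 s.t. x + y >= 208:
Stationarity: 2x = mu, 2y = mu
So x = y = mu/2.
Complementary slackness: mu*(x + y - 208) = 0
Primal feasibility: x + y >= 208; dual feasibility: mu >= 0
If mu = 0 then x = y = 0, but 0 + 0 < 208 is infeasible, so the constraint is active.
Constraint active: x + y = 2*(mu/2) = 208 => mu = 208
x = y = 104, f = 21632
Verify: stationarity 2*104 = 208 = mu; primal 104 + 104 = 208 >= 208; dual mu = 208 >= 0; complementary slackness 208*(208 - 208) = 0. All KKT conditions hold.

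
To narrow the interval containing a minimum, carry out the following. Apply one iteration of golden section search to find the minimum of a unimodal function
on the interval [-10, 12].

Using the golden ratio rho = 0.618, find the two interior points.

Golden section search on [-10, 12].
Golden ratio rho = 0.618 (approx).
Interior points:
  x_1 = -10 + (1-0.618)*22 = -1.5960
  x_2 = -10 + 0.618*22 = 3.5960
Compare f(x_1) and f(x_2) to determine which subinterval to keep.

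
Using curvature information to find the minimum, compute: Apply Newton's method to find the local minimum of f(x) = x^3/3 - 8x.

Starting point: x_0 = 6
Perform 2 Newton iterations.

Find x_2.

f(x) = x^3/3 - 8x
f'(x) = x^2 - 8, f''(x) = 2x
Newton update: x_{n+1} = x_n - (x_n^2 - 8)/(2*x_n)
Step 1: x_0 = 6, f'=28, f''=12, x_1 = 11/3
Step 2: x_1 = 11/3, f'=49/9, f''=22/3, x_2 = 193/66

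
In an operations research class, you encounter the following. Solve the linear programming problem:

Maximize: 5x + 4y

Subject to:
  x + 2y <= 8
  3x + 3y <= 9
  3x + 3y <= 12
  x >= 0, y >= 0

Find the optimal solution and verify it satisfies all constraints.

Feasible vertices: (0, 0), (0, 3), (3, 0)
Objective 5x + 4y at each vertex:
  (0, 0): 0
  (0, 3): 12
  (3, 0): 15
Maximum is 15 at (3, 0).
Verify constraints at (x, y) = (3, 0):
  1*3 + 2*0 = 3 <= 8
  3*3 + 3*0 = 9 <= 9 (active)
  3*3 + 3*0 = 9 <= 12
  x = 3 >= 0, y = 0 >= 0. All constraints satisfied.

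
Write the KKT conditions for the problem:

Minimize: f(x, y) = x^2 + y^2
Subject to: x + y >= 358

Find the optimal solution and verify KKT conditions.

KKT conditions for min x^2 + y^2 s.t. x + y >= 358:
Stationarity: 2x = mu, 2y = mu
So x = y = mu/2.
Complementary slackness: mu*(x + y - 358) = 0
Primal feasibility: x + y >= 358; dual feasibility: mu >= 0
If mu = 0 then x = y = 0, but 0 + 0 < 358 is infeasible, so the constraint is active.
Constraint active: x + y = 2*(mu/2) = 358 => mu = 358
x = y = 179, f = 64082
Verify: stationarity 2*179 = 358 = mu; primal 179 + 179 = 358 >= 358; dual mu = 358 >= 0; complementary slackness 358*(358 - 358) = 0. All KKT conditions hold.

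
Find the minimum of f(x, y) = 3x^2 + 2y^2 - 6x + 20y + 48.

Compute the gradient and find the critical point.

f(x,y) = 3x^2 + 2y^2 - 6x + 20y + 48
df/dx = 6x + (-6) = 0  =>  x = 1
df/dy = 4y + (20) = 0  =>  y = -5
f(1, -5) = 3*(1)^2 + 2*(-5)^2 + -6*(1) + 20*(-5) + 48 = -5
Hessian is diagonal with entries 6, 4 > 0, so this is a minimum.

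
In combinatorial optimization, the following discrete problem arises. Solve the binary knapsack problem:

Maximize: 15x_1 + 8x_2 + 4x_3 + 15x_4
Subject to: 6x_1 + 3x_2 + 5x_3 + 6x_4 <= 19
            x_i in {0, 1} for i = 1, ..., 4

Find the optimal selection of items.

Items: item 1 (v=15, w=6), item 2 (v=8, w=3), item 3 (v=4, w=5), item 4 (v=15, w=6)
Capacity: 19
Checking all 16 subsets (w = total weight, v = total value):
  {}: w = 0, v = 0
  {1}: w = 6, v = 15
  {2}: w = 3, v = 8
  {3}: w = 5, v = 4
  {4}: w = 6, v = 15
  {1, 2}: w = 9, v = 23
  {1, 3}: w = 11, v = 19
  {1, 4}: w = 12, v = 30
  {2, 3}: w = 8, v = 12
  {2, 4}: w = 9, v = 23
  {3, 4}: w = 11, v = 19
  {1, 2, 3}: w = 14, v = 27
  {1, 2, 4}: w = 15, v = 38
  {1, 3, 4}: w = 17, v = 34
  {2, 3, 4}: w = 14, v = 27
  {1, 2, 3, 4}: w = 20 > 19, infeasible
Best feasible subset: items [1, 2, 4]
Total weight: 15 <= 19, total value: 38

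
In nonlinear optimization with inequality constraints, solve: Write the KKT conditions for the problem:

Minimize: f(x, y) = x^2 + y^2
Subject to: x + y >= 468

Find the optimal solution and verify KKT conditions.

KKT conditions for min x^2 + y^2 s.t. x + y >= 468:
Stationarity: 2x = mu, 2y = mu
So x = y = mu/2.
Complementary slackness: mu*(x + y - 468) = 0
Primal feasibility: x + y >= 468; dual feasibility: mu >= 0
If mu = 0 then x = y = 0, but 0 + 0 < 468 is infeasible, so the constraint is active.
Constraint active: x + y = 2*(mu/2) = 468 => mu = 468
x = y = 234, f = 109512
Verify: stationarity 2*234 = 468 = mu; primal 234 + 234 = 468 >= 468; dual mu = 468 >= 0; complementary slackness 468*(468 - 468) = 0. All KKT conditions hold.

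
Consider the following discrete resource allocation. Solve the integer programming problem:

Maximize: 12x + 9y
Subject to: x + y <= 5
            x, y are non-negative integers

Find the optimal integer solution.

Objective: 12x + 9y, constraint: x + y <= 5
Coefficient of x is 12 >= coefficient of y is 9, so allocate the entire budget to x.
Optimal: x = 5, y = 0, value = 60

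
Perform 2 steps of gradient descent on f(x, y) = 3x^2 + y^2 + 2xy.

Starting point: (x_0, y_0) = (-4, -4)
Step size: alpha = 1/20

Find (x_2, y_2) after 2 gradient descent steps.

f(x,y) = 3x^2 + y^2 + 2xy
grad_x = 6x + 2y, grad_y = 2y + 2x
Step 1: grad = (-32, -16), (-12/5, -16/5)
Step 2: grad = (-104/5, -56/5), (-34/25, -66/25)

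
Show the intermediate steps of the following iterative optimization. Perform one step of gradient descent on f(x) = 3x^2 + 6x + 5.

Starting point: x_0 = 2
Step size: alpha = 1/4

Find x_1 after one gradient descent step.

f(x) = 3x^2 + 6x + 5
f'(x) = 6x + 6
f'(2) = 6*2 + (6) = 18
x_1 = x_0 - alpha * f'(x_0) = 2 - 1/4 * 18 = -5/2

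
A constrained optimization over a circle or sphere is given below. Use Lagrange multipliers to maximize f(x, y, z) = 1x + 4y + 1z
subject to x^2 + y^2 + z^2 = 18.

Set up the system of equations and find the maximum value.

Lagrange conditions: 1 = 2*lambda*x, 4 = 2*lambda*y, 1 = 2*lambda*z
So x:1 = y:4 = z:1, i.e. x = 1t, y = 4t, z = 1t
Constraint: t^2*(1^2 + 4^2 + 1^2) = 18
  t^2 * 18 = 18  =>  t = sqrt(1)
Maximum = 1*1t + 4*4t + 1*1t = 18*sqrt(1) = 18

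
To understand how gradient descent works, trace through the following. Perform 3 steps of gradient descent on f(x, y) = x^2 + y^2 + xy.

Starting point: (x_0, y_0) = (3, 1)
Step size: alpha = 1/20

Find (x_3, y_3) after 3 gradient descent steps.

f(x,y) = x^2 + y^2 + xy
grad_x = 2x + 1y, grad_y = 2y + 1x
Step 1: grad = (7, 5), (53/20, 3/4)
Step 2: grad = (121/20, 83/20), (939/400, 217/400)
Step 3: grad = (419/80, 1373/400), (3337/1600, 2967/8000)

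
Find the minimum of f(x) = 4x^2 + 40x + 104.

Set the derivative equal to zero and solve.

f(x) = 4x^2 + 40x + 104
f'(x) = 8x + (40) = 0
x = -40/8 = -5
f(-5) = 4
Since f''(x) = 8 > 0, this is a minimum.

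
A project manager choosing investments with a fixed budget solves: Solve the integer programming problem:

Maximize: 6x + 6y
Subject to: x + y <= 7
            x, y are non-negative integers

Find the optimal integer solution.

Objective: 6x + 6y, constraint: x + y <= 7
Coefficient of x is 6 >= coefficient of y is 6, so allocate the entire budget to x.
Optimal: x = 7, y = 0, value = 42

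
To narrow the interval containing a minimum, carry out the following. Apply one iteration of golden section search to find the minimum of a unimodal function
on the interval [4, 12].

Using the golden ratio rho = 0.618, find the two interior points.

Golden section search on [4, 12].
Golden ratio rho = 0.618 (approx).
Interior points:
  x_1 = 4 + (1-0.618)*8 = 7.0560
  x_2 = 4 + 0.618*8 = 8.9440
Compare f(x_1) and f(x_2) to determine which subinterval to keep.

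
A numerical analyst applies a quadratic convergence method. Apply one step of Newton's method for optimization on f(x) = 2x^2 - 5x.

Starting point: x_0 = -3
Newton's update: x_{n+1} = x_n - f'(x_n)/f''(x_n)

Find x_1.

f(x) = 2x^2 - 5x
f'(x) = 4x + (-5), f''(x) = 4
Newton step: x_1 = x_0 - f'(x_0)/f''(x_0)
f'(-3) = -17
x_1 = -3 - -17/4 = 5/4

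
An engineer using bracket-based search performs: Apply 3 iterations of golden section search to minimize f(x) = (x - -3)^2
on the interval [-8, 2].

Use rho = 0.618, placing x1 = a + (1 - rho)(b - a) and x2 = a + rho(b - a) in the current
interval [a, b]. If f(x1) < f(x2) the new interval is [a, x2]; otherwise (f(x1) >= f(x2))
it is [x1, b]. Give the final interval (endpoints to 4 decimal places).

Golden section search for min of f(x) = (x - -3)^2 on [-8, 2].
Each step: x1 = a + (1 - rho)(b - a), x2 = a + rho(b - a); if f(x1) < f(x2) keep [a, x2], otherwise keep [x1, b].
Step 1: [-8.0000, 2.0000], x1=-4.1800 (f=1.3924), x2=-1.8200 (f=1.3924); f(x1) = f(x2) (tie, not '<') => keep [-4.1800, 2.0000]
Step 2: [-4.1800, 2.0000], x1=-1.8192 (f=1.3942), x2=-0.3608 (f=6.9656); f(x1) < f(x2) => keep [-4.1800, -0.3608]
Step 3: [-4.1800, -0.3608], x1=-2.7211 (f=0.0778), x2=-1.8197 (f=1.3931); f(x1) < f(x2) => keep [-4.1800, -1.8197]
Final interval: [-4.1800, -1.8197]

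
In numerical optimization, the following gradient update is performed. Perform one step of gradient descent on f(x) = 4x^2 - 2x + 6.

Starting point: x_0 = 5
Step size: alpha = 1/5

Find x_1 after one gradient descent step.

f(x) = 4x^2 - 2x + 6
f'(x) = 8x - 2
f'(5) = 8*5 + (-2) = 38
x_1 = x_0 - alpha * f'(x_0) = 5 - 1/5 * 38 = -13/5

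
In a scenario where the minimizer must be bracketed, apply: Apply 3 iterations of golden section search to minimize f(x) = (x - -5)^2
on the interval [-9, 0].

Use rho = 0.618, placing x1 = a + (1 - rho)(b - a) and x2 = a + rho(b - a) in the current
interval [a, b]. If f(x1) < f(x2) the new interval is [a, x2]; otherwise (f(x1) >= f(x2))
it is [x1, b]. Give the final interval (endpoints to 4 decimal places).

Golden section search for min of f(x) = (x - -5)^2 on [-9, 0].
Each step: x1 = a + (1 - rho)(b - a), x2 = a + rho(b - a); if f(x1) < f(x2) keep [a, x2], otherwise keep [x1, b].
Step 1: [-9.0000, 0.0000], x1=-5.5620 (f=0.3158), x2=-3.4380 (f=2.4398); f(x1) < f(x2) => keep [-9.0000, -3.4380]
Step 2: [-9.0000, -3.4380], x1=-6.8753 (f=3.5168), x2=-5.5627 (f=0.3166); f(x1) > f(x2) => keep [-6.8753, -3.4380]
Step 3: [-6.8753, -3.4380], x1=-5.5623 (f=0.3161), x2=-4.7511 (f=0.0620); f(x1) > f(x2) => keep [-5.5623, -3.4380]
Final interval: [-5.5623, -3.4380]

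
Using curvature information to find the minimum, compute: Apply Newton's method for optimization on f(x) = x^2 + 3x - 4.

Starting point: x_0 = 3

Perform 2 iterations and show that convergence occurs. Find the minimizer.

f(x) = x^2 + 3x - 4, f'(x) = 2x + (3), f''(x) = 2
Step 1: f'(3) = 9, x_1 = 3 - 9/2 = -3/2
Step 2: f'(-3/2) = 0, x_2 = -3/2 (converged)
Newton's method converges in 1 step for quadratics.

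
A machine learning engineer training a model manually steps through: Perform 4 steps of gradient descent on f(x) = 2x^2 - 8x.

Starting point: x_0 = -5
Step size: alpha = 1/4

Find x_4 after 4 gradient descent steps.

f(x) = 2x^2 - 8x, f'(x) = 4x + (-8)
Step 1: f'(-5) = -28, x_1 = -5 - 1/4 * -28 = 2
Step 2: f'(2) = 0, x_2 = 2 - 1/4 * 0 = 2
Step 3: f'(2) = 0, x_3 = 2 - 1/4 * 0 = 2
Step 4: f'(2) = 0, x_4 = 2 - 1/4 * 0 = 2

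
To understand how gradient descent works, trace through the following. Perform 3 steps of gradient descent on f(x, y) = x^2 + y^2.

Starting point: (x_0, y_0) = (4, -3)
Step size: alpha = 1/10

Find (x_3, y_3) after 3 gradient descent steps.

f(x,y) = x^2 + y^2
grad_x = 2x + 0y, grad_y = 2y + 0x
Step 1: grad = (8, -6), (16/5, -12/5)
Step 2: grad = (32/5, -24/5), (64/25, -48/25)
Step 3: grad = (128/25, -96/25), (256/125, -192/125)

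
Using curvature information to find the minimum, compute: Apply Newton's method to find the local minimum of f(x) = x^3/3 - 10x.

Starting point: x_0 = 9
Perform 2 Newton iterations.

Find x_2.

f(x) = x^3/3 - 10x
f'(x) = x^2 - 10, f''(x) = 2x
Newton update: x_{n+1} = x_n - (x_n^2 - 10)/(2*x_n)
Step 1: x_0 = 9, f'=71, f''=18, x_1 = 91/18
Step 2: x_1 = 91/18, f'=5041/324, f''=91/9, x_2 = 11521/3276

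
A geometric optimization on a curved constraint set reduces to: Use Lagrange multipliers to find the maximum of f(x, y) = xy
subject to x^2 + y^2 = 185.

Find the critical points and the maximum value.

Lagrange conditions: y = 2*lambda*x and x = 2*lambda*y
If x = 0 then y = 0, violating the constraint, so x, y != 0.
Dividing: y/x = x/y => x^2 = y^2 => y = x or y = -x
Constraint: 2x^2 = 185 => x^2 = 185/2 => x = +/-sqrt(185/2)
Critical points: (sqrt(185/2), sqrt(185/2)), (-sqrt(185/2), -sqrt(185/2)), (sqrt(185/2), -sqrt(185/2)), (-sqrt(185/2), sqrt(185/2))
  y = x:  xy = x^2 = 185/2  at (sqrt(185/2), sqrt(185/2)) and (-sqrt(185/2), -sqrt(185/2))
  y = -x: xy = -x^2 = -185/2 at (sqrt(185/2), -sqrt(185/2)) and (-sqrt(185/2), sqrt(185/2))
Maximum xy = 185/2 at (sqrt(185/2), sqrt(185/2)) and (-sqrt(185/2), -sqrt(185/2))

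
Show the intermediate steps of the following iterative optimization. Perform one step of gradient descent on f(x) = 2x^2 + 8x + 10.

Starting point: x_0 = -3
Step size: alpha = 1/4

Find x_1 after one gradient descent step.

f(x) = 2x^2 + 8x + 10
f'(x) = 4x + 8
f'(-3) = 4*-3 + (8) = -4
x_1 = x_0 - alpha * f'(x_0) = -3 - 1/4 * -4 = -2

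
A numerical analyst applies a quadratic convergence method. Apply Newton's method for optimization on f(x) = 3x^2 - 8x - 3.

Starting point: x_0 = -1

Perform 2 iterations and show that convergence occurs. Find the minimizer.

f(x) = 3x^2 - 8x - 3, f'(x) = 6x + (-8), f''(x) = 6
Step 1: f'(-1) = -14, x_1 = -1 - -14/6 = 4/3
Step 2: f'(4/3) = 0, x_2 = 4/3 (converged)
Newton's method converges in 1 step for quadratics.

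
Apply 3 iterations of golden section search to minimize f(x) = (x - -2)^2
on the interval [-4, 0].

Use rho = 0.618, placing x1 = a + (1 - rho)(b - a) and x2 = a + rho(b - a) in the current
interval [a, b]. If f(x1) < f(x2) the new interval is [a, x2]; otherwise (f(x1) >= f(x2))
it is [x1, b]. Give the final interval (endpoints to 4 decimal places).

Golden section search for min of f(x) = (x - -2)^2 on [-4, 0].
Each step: x1 = a + (1 - rho)(b - a), x2 = a + rho(b - a); if f(x1) < f(x2) keep [a, x2], otherwise keep [x1, b].
Step 1: [-4.0000, 0.0000], x1=-2.4720 (f=0.2228), x2=-1.5280 (f=0.2228); f(x1) = f(x2) (tie, not '<') => keep [-2.4720, 0.0000]
Step 2: [-2.4720, 0.0000], x1=-1.5277 (f=0.2231), x2=-0.9443 (f=1.1145); f(x1) < f(x2) => keep [-2.4720, -0.9443]
Step 3: [-2.4720, -0.9443], x1=-1.8884 (f=0.0125), x2=-1.5279 (f=0.2229); f(x1) < f(x2) => keep [-2.4720, -1.5279]
Final interval: [-2.4720, -1.5279]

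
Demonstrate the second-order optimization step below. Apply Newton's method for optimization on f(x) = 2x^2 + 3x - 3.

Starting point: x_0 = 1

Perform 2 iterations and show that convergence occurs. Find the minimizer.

f(x) = 2x^2 + 3x - 3, f'(x) = 4x + (3), f''(x) = 4
Step 1: f'(1) = 7, x_1 = 1 - 7/4 = -3/4
Step 2: f'(-3/4) = 0, x_2 = -3/4 (converged)
Newton's method converges in 1 step for quadratics.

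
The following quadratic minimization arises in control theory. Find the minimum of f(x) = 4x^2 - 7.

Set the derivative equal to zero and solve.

f(x) = 4x^2 - 7
f'(x) = 8x + (0) = 0
x = 0/8 = 0
f(0) = -7
Since f''(x) = 8 > 0, this is a minimum.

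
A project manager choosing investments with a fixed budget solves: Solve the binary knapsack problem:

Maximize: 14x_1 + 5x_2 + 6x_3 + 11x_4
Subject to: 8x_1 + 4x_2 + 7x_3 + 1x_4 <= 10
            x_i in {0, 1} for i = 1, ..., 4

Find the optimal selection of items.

Items: item 1 (v=14, w=8), item 2 (v=5, w=4), item 3 (v=6, w=7), item 4 (v=11, w=1)
Capacity: 10
Checking all 16 subsets (w = total weight, v = total value):
  {}: w = 0, v = 0
  {1}: w = 8, v = 14
  {2}: w = 4, v = 5
  {3}: w = 7, v = 6
  {4}: w = 1, v = 11
  {1, 2}: w = 12 > 10, infeasible
  {1, 3}: w = 15 > 10, infeasible
  {1, 4}: w = 9, v = 25
  {2, 3}: w = 11 > 10, infeasible
  {2, 4}: w = 5, v = 16
  {3, 4}: w = 8, v = 17
  {1, 2, 3}: w = 19 > 10, infeasible
  {1, 2, 4}: w = 13 > 10, infeasible
  {1, 3, 4}: w = 16 > 10, infeasible
  {2, 3, 4}: w = 12 > 10, infeasible
  {1, 2, 3, 4}: w = 20 > 10, infeasible
Best feasible subset: items [1, 4]
Total weight: 9 <= 10, total value: 25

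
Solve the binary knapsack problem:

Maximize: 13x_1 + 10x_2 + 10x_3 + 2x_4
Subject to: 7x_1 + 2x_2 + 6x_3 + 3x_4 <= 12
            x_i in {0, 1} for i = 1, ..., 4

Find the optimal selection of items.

Items: item 1 (v=13, w=7), item 2 (v=10, w=2), item 3 (v=10, w=6), item 4 (v=2, w=3)
Capacity: 12
Checking all 16 subsets (w = total weight, v = total value):
  {}: w = 0, v = 0
  {1}: w = 7, v = 13
  {2}: w = 2, v = 10
  {3}: w = 6, v = 10
  {4}: w = 3, v = 2
  {1, 2}: w = 9, v = 23
  {1, 3}: w = 13 > 12, infeasible
  {1, 4}: w = 10, v = 15
  {2, 3}: w = 8, v = 20
  {2, 4}: w = 5, v = 12
  {3, 4}: w = 9, v = 12
  {1, 2, 3}: w = 15 > 12, infeasible
  {1, 2, 4}: w = 12, v = 25
  {1, 3, 4}: w = 16 > 12, infeasible
  {2, 3, 4}: w = 11, v = 22
  {1, 2, 3, 4}: w = 18 > 12, infeasible
Best feasible subset: items [1, 2, 4]
Total weight: 12 <= 12, total value: 25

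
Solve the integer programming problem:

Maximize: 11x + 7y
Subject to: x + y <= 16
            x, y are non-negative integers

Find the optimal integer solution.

Objective: 11x + 7y, constraint: x + y <= 16
Coefficient of x is 11 >= coefficient of y is 7, so allocate the entire budget to x.
Optimal: x = 16, y = 0, value = 176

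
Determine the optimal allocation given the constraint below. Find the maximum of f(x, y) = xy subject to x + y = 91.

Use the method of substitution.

Substitute y = 91 - x into f(x,y) = xy:
g(x) = x(91 - x) = 91x - x^2
g'(x) = 91 - 2x = 0  =>  x = 91/2
y = 91 - 91/2 = 91/2
Maximum value = (91/2) * (91/2) = 8281/4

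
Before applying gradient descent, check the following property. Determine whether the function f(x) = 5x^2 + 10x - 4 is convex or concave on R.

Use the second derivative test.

f(x) = 5x^2 + 10x - 4
f'(x) = 10x + 10
f''(x) = 10
Since f''(x) = 10 > 0 for all x, f is convex on R.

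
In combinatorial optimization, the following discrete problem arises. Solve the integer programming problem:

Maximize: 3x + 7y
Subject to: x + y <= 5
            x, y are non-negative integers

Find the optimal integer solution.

Objective: 3x + 7y, constraint: x + y <= 5
Coefficient of y is 7 > coefficient of x is 3, so allocate the entire budget to y.
Optimal: x = 0, y = 5, value = 35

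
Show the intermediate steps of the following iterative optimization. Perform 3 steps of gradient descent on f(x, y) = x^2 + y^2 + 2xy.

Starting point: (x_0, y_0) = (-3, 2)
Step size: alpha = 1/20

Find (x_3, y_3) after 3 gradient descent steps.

f(x,y) = x^2 + y^2 + 2xy
grad_x = 2x + 2y, grad_y = 2y + 2x
Step 1: grad = (-2, -2), (-29/10, 21/10)
Step 2: grad = (-8/5, -8/5), (-141/50, 109/50)
Step 3: grad = (-32/25, -32/25), (-689/250, 561/250)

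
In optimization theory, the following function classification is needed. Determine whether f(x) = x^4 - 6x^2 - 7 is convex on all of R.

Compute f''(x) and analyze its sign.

f(x) = x^4 - 6x^2 - 7
f'(x) = 4x^3 + -12x
f''(x) = 12x^2 + -12
f''(0) = -12 < 0, so not convex near x = 0
Therefore, f is not globally convex on R.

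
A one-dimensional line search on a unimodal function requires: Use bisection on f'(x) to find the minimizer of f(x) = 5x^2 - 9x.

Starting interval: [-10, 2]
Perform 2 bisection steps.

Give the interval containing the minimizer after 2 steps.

Finding critical point of f(x) = 5x^2 - 9x using bisection on f'(x) = 10x + -9.
f'(x) = 0 when x = 9/10.
Starting interval: [-10, 2]
Step 1: mid = -4, f'(mid) = -49, new interval = [-4, 2]
Step 2: mid = -1, f'(mid) = -19, new interval = [-1, 2]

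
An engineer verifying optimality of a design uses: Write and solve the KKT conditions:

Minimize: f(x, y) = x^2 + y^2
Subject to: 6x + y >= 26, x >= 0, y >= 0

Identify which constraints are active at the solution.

KKT conditions for min x^2 + y^2 s.t. 6x + 1y >= 26, x >= 0, y >= 0:
Stationarity: 2x = mu*6 + mu_x, 2y = mu*1 + mu_y, with mu, mu_x, mu_y >= 0
Complementary slackness: mu*(6x + y - 26) = 0, mu_x*x = 0, mu_y*y = 0
(0, 0) is infeasible (6*0 + 1*0 < 26), so if mu = 0 stationarity would force x = mu_x/2 >= 0, y = mu_y/2 >= 0 with mu_x*x = mu_y*y = 0, i.e. x = y = 0: contradiction. Hence mu > 0 and 6x + y = 26 is active.
Try x > 0, y > 0 (so mu_x = mu_y = 0): x = 6*mu/2, y = 1*mu/2
Substitute: 6*(6*mu/2) + 1*(1*mu/2) = 26
  mu*37/2 = 26 => mu = 52/37
x* = 156/37 > 0, y* = 26/37 > 0, consistent with mu_x = mu_y = 0.
f is convex and the constraints are linear, so this KKT point is the global minimum.
f* = 676/37
Active constraints: 6x + y >= 26 (holds with equality, mu = 52/37 > 0); x >= 0 and y >= 0 are inactive (mu_x = mu_y = 0).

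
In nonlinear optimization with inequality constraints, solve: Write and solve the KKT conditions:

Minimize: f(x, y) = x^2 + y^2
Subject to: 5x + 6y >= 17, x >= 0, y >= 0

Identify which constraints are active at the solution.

KKT conditions for min x^2 + y^2 s.t. 5x + 6y >= 17, x >= 0, y >= 0:
Stationarity: 2x = mu*5 + mu_x, 2y = mu*6 + mu_y, with mu, mu_x, mu_y >= 0
Complementary slackness: mu*(5x + 6y - 17) = 0, mu_x*x = 0, mu_y*y = 0
(0, 0) is infeasible (5*0 + 6*0 < 17), so if mu = 0 stationarity would force x = mu_x/2 >= 0, y = mu_y/2 >= 0 with mu_x*x = mu_y*y = 0, i.e. x = y = 0: contradiction. Hence mu > 0 and 5x + 6y = 17 is active.
Try x > 0, y > 0 (so mu_x = mu_y = 0): x = 5*mu/2, y = 6*mu/2
Substitute: 5*(5*mu/2) + 6*(6*mu/2) = 17
  mu*61/2 = 17 => mu = 34/61
x* = 85/61 > 0, y* = 102/61 > 0, consistent with mu_x = mu_y = 0.
f is convex and the constraints are linear, so this KKT point is the global minimum.
f* = 289/61
Active constraints: 5x + 6y >= 17 (holds with equality, mu = 34/61 > 0); x >= 0 and y >= 0 are inactive (mu_x = mu_y = 0).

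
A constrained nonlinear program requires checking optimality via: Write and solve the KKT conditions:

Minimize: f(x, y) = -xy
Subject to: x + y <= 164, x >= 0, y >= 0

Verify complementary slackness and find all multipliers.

Problem: min -xy s.t. x + y <= 164 (multiplier lambda), x >= 0 (mu_x), y >= 0 (mu_y)
KKT stationarity: -y + lambda - mu_x = 0, -x + lambda - mu_y = 0, with lambda, mu_x, mu_y >= 0
Complementary slackness: lambda*(x + y - 164) = 0, mu_x*x = 0, mu_y*y = 0
If lambda = 0: y = -mu_x <= 0 and x = -mu_y <= 0 force x = y = 0 with f = 0; but x = y = 82 is feasible with f = -6724 < 0, so this is not the minimum. Hence lambda > 0 and x + y = 164.
Try x > 0, y > 0 (so mu_x = mu_y = 0): y = lambda, x = lambda => x = y = lambda
x + y = 164 => 2*lambda = 164 => lambda = 82
x* = y* = 82 > 0, consistent with mu_x = mu_y = 0.
(Any feasible point with x = 0 or y = 0 has f = 0 > -6724, so the minimum is not on those boundaries.)
min(-xy) = -6724 (i.e. max xy = 6724)
Multipliers: lambda = 82, mu_x = 0, mu_y = 0
Complementary slackness: lambda*(x + y - 164) = 82*(82 + 82 - 164) = 0, mu_x*x = 0*82 = 0, mu_y*y = 0*82 = 0. Satisfied.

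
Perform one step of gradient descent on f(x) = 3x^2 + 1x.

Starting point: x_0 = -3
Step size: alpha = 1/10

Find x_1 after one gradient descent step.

f(x) = 3x^2 + 1x
f'(x) = 6x + 1
f'(-3) = 6*-3 + (1) = -17
x_1 = x_0 - alpha * f'(x_0) = -3 - 1/10 * -17 = -13/10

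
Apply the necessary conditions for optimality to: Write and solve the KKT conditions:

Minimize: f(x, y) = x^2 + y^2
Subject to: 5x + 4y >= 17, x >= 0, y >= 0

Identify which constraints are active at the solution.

KKT conditions for min x^2 + y^2 s.t. 5x + 4y >= 17, x >= 0, y >= 0:
Stationarity: 2x = mu*5 + mu_x, 2y = mu*4 + mu_y, with mu, mu_x, mu_y >= 0
Complementary slackness: mu*(5x + 4y - 17) = 0, mu_x*x = 0, mu_y*y = 0
(0, 0) is infeasible (5*0 + 4*0 < 17), so if mu = 0 stationarity would force x = mu_x/2 >= 0, y = mu_y/2 >= 0 with mu_x*x = mu_y*y = 0, i.e. x = y = 0: contradiction. Hence mu > 0 and 5x + 4y = 17 is active.
Try x > 0, y > 0 (so mu_x = mu_y = 0): x = 5*mu/2, y = 4*mu/2
Substitute: 5*(5*mu/2) + 4*(4*mu/2) = 17
  mu*41/2 = 17 => mu = 34/41
x* = 85/41 > 0, y* = 68/41 > 0, consistent with mu_x = mu_y = 0.
f is convex and the constraints are linear, so this KKT point is the global minimum.
f* = 289/41
Active constraints: 5x + 4y >= 17 (holds with equality, mu = 34/41 > 0); x >= 0 and y >= 0 are inactive (mu_x = mu_y = 0).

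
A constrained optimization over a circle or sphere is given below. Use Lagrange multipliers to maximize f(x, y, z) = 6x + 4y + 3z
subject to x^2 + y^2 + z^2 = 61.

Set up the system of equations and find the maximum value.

Lagrange conditions: 6 = 2*lambda*x, 4 = 2*lambda*y, 3 = 2*lambda*z
So x:6 = y:4 = z:3, i.e. x = 6t, y = 4t, z = 3t
Constraint: t^2*(6^2 + 4^2 + 3^2) = 61
  t^2 * 61 = 61  =>  t = sqrt(1)
Maximum = 6*6t + 4*4t + 3*3t = 61*sqrt(1) = 61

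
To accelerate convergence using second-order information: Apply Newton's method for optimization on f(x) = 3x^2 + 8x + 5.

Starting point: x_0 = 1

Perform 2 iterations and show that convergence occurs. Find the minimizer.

f(x) = 3x^2 + 8x + 5, f'(x) = 6x + (8), f''(x) = 6
Step 1: f'(1) = 14, x_1 = 1 - 14/6 = -4/3
Step 2: f'(-4/3) = 0, x_2 = -4/3 (converged)
Newton's method converges in 1 step for quadratics.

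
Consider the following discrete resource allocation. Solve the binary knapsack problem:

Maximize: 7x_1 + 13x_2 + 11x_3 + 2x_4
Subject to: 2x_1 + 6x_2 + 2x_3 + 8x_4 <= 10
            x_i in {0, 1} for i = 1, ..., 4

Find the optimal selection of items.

Items: item 1 (v=7, w=2), item 2 (v=13, w=6), item 3 (v=11, w=2), item 4 (v=2, w=8)
Capacity: 10
Checking all 16 subsets (w = total weight, v = total value):
  {}: w = 0, v = 0
  {1}: w = 2, v = 7
  {2}: w = 6, v = 13
  {3}: w = 2, v = 11
  {4}: w = 8, v = 2
  {1, 2}: w = 8, v = 20
  {1, 3}: w = 4, v = 18
  {1, 4}: w = 10, v = 9
  {2, 3}: w = 8, v = 24
  {2, 4}: w = 14 > 10, infeasible
  {3, 4}: w = 10, v = 13
  {1, 2, 3}: w = 10, v = 31
  {1, 2, 4}: w = 16 > 10, infeasible
  {1, 3, 4}: w = 12 > 10, infeasible
  {2, 3, 4}: w = 16 > 10, infeasible
  {1, 2, 3, 4}: w = 18 > 10, infeasible
Best feasible subset: items [1, 2, 3]
Total weight: 10 <= 10, total value: 31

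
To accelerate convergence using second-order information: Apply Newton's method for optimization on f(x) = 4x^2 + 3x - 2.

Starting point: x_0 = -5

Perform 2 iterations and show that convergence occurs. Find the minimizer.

f(x) = 4x^2 + 3x - 2, f'(x) = 8x + (3), f''(x) = 8
Step 1: f'(-5) = -37, x_1 = -5 - -37/8 = -3/8
Step 2: f'(-3/8) = 0, x_2 = -3/8 (converged)
Newton's method converges in 1 step for quadratics.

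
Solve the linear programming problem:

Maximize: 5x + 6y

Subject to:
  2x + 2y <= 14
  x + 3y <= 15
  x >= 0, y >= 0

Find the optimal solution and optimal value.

Feasible vertices: (0, 0), (0, 5), (3, 4), (7, 0)
Objective 5x + 6y at each:
  (0, 0): 0
  (0, 5): 30
  (3, 4): 39
  (7, 0): 35
Maximum is 39 at (3, 4).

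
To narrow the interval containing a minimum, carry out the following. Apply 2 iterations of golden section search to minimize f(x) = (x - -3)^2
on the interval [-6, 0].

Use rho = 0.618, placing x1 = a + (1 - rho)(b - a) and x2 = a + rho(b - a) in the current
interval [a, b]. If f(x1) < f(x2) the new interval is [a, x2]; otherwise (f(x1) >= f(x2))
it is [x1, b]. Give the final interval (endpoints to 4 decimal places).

Golden section search for min of f(x) = (x - -3)^2 on [-6, 0].
Each step: x1 = a + (1 - rho)(b - a), x2 = a + rho(b - a); if f(x1) < f(x2) keep [a, x2], otherwise keep [x1, b].
Step 1: [-6.0000, 0.0000], x1=-3.7080 (f=0.5013), x2=-2.2920 (f=0.5013); f(x1) = f(x2) (tie, not '<') => keep [-3.7080, 0.0000]
Step 2: [-3.7080, 0.0000], x1=-2.2915 (f=0.5019), x2=-1.4165 (f=2.5076); f(x1) < f(x2) => keep [-3.7080, -1.4165]
Final interval: [-3.7080, -1.4165]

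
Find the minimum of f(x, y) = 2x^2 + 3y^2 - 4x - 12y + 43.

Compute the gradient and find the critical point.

f(x,y) = 2x^2 + 3y^2 - 4x - 12y + 43
df/dx = 4x + (-4) = 0  =>  x = 1
df/dy = 6y + (-12) = 0  =>  y = 2
f(1, 2) = 2*(1)^2 + 3*(2)^2 + -4*(1) + -12*(2) + 43 = 29
Hessian is diagonal with entries 4, 6 > 0, so this is a minimum.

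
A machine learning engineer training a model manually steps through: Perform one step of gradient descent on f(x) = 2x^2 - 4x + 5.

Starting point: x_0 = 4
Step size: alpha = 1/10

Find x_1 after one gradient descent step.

f(x) = 2x^2 - 4x + 5
f'(x) = 4x - 4
f'(4) = 4*4 + (-4) = 12
x_1 = x_0 - alpha * f'(x_0) = 4 - 1/10 * 12 = 14/5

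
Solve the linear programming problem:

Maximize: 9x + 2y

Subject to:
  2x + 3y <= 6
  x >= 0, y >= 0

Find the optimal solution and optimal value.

The feasible region has vertices at [(0, 0), (3, 0), (0, 2)].
Checking objective 9x + 2y at each vertex:
  (0, 0): 9*0 + 2*0 = 0
  (3, 0): 9*3 + 2*0 = 27
  (0, 2): 9*0 + 2*2 = 4
Maximum is 27 at (3, 0).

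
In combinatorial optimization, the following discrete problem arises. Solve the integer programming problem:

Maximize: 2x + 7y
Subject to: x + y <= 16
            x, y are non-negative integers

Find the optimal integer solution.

Objective: 2x + 7y, constraint: x + y <= 16
Coefficient of y is 7 > coefficient of x is 2, so allocate the entire budget to y.
Optimal: x = 0, y = 16, value = 112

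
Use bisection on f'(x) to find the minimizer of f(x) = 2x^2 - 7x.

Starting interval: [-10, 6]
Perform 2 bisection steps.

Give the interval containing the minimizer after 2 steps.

Finding critical point of f(x) = 2x^2 - 7x using bisection on f'(x) = 4x + -7.
f'(x) = 0 when x = 7/4.
Starting interval: [-10, 6]
Step 1: mid = -2, f'(mid) = -15, new interval = [-2, 6]
Step 2: mid = 2, f'(mid) = 1, new interval = [-2, 2]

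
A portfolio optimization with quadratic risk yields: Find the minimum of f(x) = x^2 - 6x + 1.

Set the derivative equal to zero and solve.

f(x) = x^2 - 6x + 1
f'(x) = 2x + (-6) = 0
x = 6/2 = 3
f(3) = -8
Since f''(x) = 2 > 0, this is a minimum.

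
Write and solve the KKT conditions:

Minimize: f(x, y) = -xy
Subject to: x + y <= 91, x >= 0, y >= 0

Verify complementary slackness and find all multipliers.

Problem: min -xy s.t. x + y <= 91 (multiplier lambda), x >= 0 (mu_x), y >= 0 (mu_y)
KKT stationarity: -y + lambda - mu_x = 0, -x + lambda - mu_y = 0, with lambda, mu_x, mu_y >= 0
Complementary slackness: lambda*(x + y - 91) = 0, mu_x*x = 0, mu_y*y = 0
If lambda = 0: y = -mu_x <= 0 and x = -mu_y <= 0 force x = y = 0 with f = 0; but x = y = 91/2 is feasible with f = -8281/4 < 0, so this is not the minimum. Hence lambda > 0 and x + y = 91.
Try x > 0, y > 0 (so mu_x = mu_y = 0): y = lambda, x = lambda => x = y = lambda
x + y = 91 => 2*lambda = 91 => lambda = 91/2
x* = y* = 91/2 > 0, consistent with mu_x = mu_y = 0.
(Any feasible point with x = 0 or y = 0 has f = 0 > -8281/4, so the minimum is not on those boundaries.)
min(-xy) = -8281/4 (i.e. max xy = 8281/4)
Multipliers: lambda = 91/2, mu_x = 0, mu_y = 0
Complementary slackness: lambda*(x + y - 91) = 91/2*(91/2 + 91/2 - 91) = 0, mu_x*x = 0*91/2 = 0, mu_y*y = 0*91/2 = 0. Satisfied.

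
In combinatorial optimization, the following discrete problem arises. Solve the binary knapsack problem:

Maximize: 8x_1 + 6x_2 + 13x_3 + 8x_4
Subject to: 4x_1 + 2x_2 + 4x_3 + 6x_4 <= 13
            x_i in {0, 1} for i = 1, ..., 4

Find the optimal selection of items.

Items: item 1 (v=8, w=4), item 2 (v=6, w=2), item 3 (v=13, w=4), item 4 (v=8, w=6)
Capacity: 13
Checking all 16 subsets (w = total weight, v = total value):
  {}: w = 0, v = 0
  {1}: w = 4, v = 8
  {2}: w = 2, v = 6
  {3}: w = 4, v = 13
  {4}: w = 6, v = 8
  {1, 2}: w = 6, v = 14
  {1, 3}: w = 8, v = 21
  {1, 4}: w = 10, v = 16
  {2, 3}: w = 6, v = 19
  {2, 4}: w = 8, v = 14
  {3, 4}: w = 10, v = 21
  {1, 2, 3}: w = 10, v = 27
  {1, 2, 4}: w = 12, v = 22
  {1, 3, 4}: w = 14 > 13, infeasible
  {2, 3, 4}: w = 12, v = 27
  {1, 2, 3, 4}: w = 16 > 13, infeasible
Best feasible subset: items [1, 2, 3]
(The same value 27 is also attained by {2, 3, 4}.)
Total weight: 10 <= 13, total value: 27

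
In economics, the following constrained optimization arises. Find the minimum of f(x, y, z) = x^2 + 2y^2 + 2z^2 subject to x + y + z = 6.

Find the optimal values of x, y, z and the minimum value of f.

Using Lagrange multipliers on f = x^2 + 2y^2 + 2z^2 with constraint x + y + z = 6:
Conditions: 2*1*x = lambda, 2*2*y = lambda, 2*2*z = lambda
So x = lambda/2, y = lambda/4, z = lambda/4
Substituting into constraint: lambda * (1) = 6
lambda = 6
x = 3, y = 3/2, z = 3/2
Minimum value = 18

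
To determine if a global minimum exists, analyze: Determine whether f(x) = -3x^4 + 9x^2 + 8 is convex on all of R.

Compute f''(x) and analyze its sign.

f(x) = -3x^4 + 9x^2 + 8
f'(x) = -12x^3 + 18x
f''(x) = -36x^2 + 18
f''(x) = -36x^2 + 18 -> -inf as |x| -> inf
Therefore, f is not globally convex on R.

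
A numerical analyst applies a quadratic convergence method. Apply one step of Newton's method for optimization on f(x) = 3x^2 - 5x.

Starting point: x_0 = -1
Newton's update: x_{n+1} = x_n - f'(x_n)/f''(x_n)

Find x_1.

f(x) = 3x^2 - 5x
f'(x) = 6x + (-5), f''(x) = 6
Newton step: x_1 = x_0 - f'(x_0)/f''(x_0)
f'(-1) = -11
x_1 = -1 - -11/6 = 5/6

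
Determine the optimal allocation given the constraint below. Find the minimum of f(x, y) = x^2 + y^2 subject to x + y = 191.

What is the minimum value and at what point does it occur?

Substitute y = 191 - x into f(x,y) = x^2 + y^2:
g(x) = x^2 + (191 - x)^2 = 2x^2 - 382x + 36481
g'(x) = 4x - 382 = 0  =>  x = 191/2
y = 191 - 191/2 = 191/2
Minimum value = (191/2)^2 + (191/2)^2 = 36481/2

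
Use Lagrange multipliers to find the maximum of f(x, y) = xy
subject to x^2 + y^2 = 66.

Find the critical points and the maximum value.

Lagrange conditions: y = 2*lambda*x and x = 2*lambda*y
If x = 0 then y = 0, violating the constraint, so x, y != 0.
Dividing: y/x = x/y => x^2 = y^2 => y = x or y = -x
Constraint: 2x^2 = 66 => x^2 = 33 => x = +/-sqrt(33)
Critical points: (sqrt(33), sqrt(33)), (-sqrt(33), -sqrt(33)), (sqrt(33), -sqrt(33)), (-sqrt(33), sqrt(33))
  y = x:  xy = x^2 = 33  at (sqrt(33), sqrt(33)) and (-sqrt(33), -sqrt(33))
  y = -x: xy = -x^2 = -33 at (sqrt(33), -sqrt(33)) and (-sqrt(33), sqrt(33))
Maximum xy = 33 at (sqrt(33), sqrt(33)) and (-sqrt(33), -sqrt(33))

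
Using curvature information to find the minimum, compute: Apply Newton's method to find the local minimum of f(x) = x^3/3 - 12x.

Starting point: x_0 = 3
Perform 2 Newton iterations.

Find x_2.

f(x) = x^3/3 - 12x
f'(x) = x^2 - 12, f''(x) = 2x
Newton update: x_{n+1} = x_n - (x_n^2 - 12)/(2*x_n)
Step 1: x_0 = 3, f'=-3, f''=6, x_1 = 7/2
Step 2: x_1 = 7/2, f'=1/4, f''=7, x_2 = 97/28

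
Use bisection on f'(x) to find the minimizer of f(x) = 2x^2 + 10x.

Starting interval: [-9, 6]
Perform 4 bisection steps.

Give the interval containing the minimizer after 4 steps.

Finding critical point of f(x) = 2x^2 + 10x using bisection on f'(x) = 4x + 10.
f'(x) = 0 when x = -5/2.
Starting interval: [-9, 6]
Step 1: mid = -3/2, f'(mid) = 4, new interval = [-9, -3/2]
Step 2: mid = -21/4, f'(mid) = -11, new interval = [-21/4, -3/2]
Step 3: mid = -27/8, f'(mid) = -7/2, new interval = [-27/8, -3/2]
Step 4: mid = -39/16, f'(mid) = 1/4, new interval = [-27/8, -39/16]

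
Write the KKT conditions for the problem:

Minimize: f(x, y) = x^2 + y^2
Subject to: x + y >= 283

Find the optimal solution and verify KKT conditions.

KKT conditions for min x^2 + y^2 s.t. x + y >= 283:
Stationarity: 2x = mu, 2y = mu
So x = y = mu/2.
Complementary slackness: mu*(x + y - 283) = 0
Primal feasibility: x + y >= 283; dual feasibility: mu >= 0
If mu = 0 then x = y = 0, but 0 + 0 < 283 is infeasible, so the constraint is active.
Constraint active: x + y = 2*(mu/2) = 283 => mu = 283
x = y = 283/2, f = 80089/2
Verify: stationarity 2*(283/2) = 283 = mu; primal 283/2 + 283/2 = 283 >= 283; dual mu = 283 >= 0; complementary slackness 283*(283 - 283) = 0. All KKT conditions hold.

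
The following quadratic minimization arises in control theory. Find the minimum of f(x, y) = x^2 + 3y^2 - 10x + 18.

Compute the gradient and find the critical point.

f(x,y) = x^2 + 3y^2 - 10x + 18
df/dx = 2x + (-10) = 0  =>  x = 5
df/dy = 6y + (0) = 0  =>  y = 0
f(5, 0) = 1*(5)^2 + 3*(0)^2 + -10*(5) + 18 = -7
Hessian is diagonal with entries 2, 6 > 0, so this is a minimum.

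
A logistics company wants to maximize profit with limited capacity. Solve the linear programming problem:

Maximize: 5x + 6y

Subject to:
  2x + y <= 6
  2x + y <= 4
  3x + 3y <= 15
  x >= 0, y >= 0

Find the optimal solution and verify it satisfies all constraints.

Feasible vertices: (0, 0), (0, 4), (2, 0)
Objective 5x + 6y at each vertex:
  (0, 0): 0
  (0, 4): 24
  (2, 0): 10
Maximum is 24 at (0, 4).
Verify constraints at (x, y) = (0, 4):
  2*0 + 1*4 = 4 <= 6
  2*0 + 1*4 = 4 <= 4 (active)
  3*0 + 3*4 = 12 <= 15
  x = 0 >= 0, y = 4 >= 0. All constraints satisfied.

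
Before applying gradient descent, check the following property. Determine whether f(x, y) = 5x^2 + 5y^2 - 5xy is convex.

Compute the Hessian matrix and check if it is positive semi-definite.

f(x,y) = 5x^2 + 5y^2 - 5xy
Hessian H = [[10, -5], [-5, 10]]
trace(H) = 20, det(H) = 75
Eigenvalues: (20 +/- sqrt(100)) / 2 = 15, 5
Since both eigenvalues > 0, f is convex.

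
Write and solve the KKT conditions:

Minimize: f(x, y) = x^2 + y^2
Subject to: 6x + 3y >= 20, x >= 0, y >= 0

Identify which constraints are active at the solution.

KKT conditions for min x^2 + y^2 s.t. 6x + 3y >= 20, x >= 0, y >= 0:
Stationarity: 2x = mu*6 + mu_x, 2y = mu*3 + mu_y, with mu, mu_x, mu_y >= 0
Complementary slackness: mu*(6x + 3y - 20) = 0, mu_x*x = 0, mu_y*y = 0
(0, 0) is infeasible (6*0 + 3*0 < 20), so if mu = 0 stationarity would force x = mu_x/2 >= 0, y = mu_y/2 >= 0 with mu_x*x = mu_y*y = 0, i.e. x = y = 0: contradiction. Hence mu > 0 and 6x + 3y = 20 is active.
Try x > 0, y > 0 (so mu_x = mu_y = 0): x = 6*mu/2, y = 3*mu/2
Substitute: 6*(6*mu/2) + 3*(3*mu/2) = 20
  mu*45/2 = 20 => mu = 8/9
x* = 8/3 > 0, y* = 4/3 > 0, consistent with mu_x = mu_y = 0.
f is convex and the constraints are linear, so this KKT point is the global minimum.
f* = 80/9
Active constraints: 6x + 3y >= 20 (holds with equality, mu = 8/9 > 0); x >= 0 and y >= 0 are inactive (mu_x = mu_y = 0).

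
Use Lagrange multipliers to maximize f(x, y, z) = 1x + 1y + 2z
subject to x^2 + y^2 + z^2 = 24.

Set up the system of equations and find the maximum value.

Lagrange conditions: 1 = 2*lambda*x, 1 = 2*lambda*y, 2 = 2*lambda*z
So x:1 = y:1 = z:2, i.e. x = 1t, y = 1t, z = 2t
Constraint: t^2*(1^2 + 1^2 + 2^2) = 24
  t^2 * 6 = 24  =>  t = sqrt(4)
Maximum = 1*1t + 1*1t + 2*2t = 6*sqrt(4) = 12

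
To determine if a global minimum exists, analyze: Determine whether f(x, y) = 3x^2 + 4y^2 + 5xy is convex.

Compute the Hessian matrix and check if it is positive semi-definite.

f(x,y) = 3x^2 + 4y^2 + 5xy
Hessian H = [[6, 5], [5, 8]]
trace(H) = 14, det(H) = 23
Eigenvalues: (14 +/- sqrt(104)) / 2 = 12.1, 1.901
Since both eigenvalues > 0, f is convex.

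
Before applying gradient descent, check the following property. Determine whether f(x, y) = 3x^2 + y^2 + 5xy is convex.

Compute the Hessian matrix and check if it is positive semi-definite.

f(x,y) = 3x^2 + y^2 + 5xy
Hessian H = [[6, 5], [5, 2]]
trace(H) = 8, det(H) = -13
Eigenvalues: (8 +/- sqrt(116)) / 2 = 9.385, -1.385
Since not both eigenvalues positive, f is neither convex nor concave.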